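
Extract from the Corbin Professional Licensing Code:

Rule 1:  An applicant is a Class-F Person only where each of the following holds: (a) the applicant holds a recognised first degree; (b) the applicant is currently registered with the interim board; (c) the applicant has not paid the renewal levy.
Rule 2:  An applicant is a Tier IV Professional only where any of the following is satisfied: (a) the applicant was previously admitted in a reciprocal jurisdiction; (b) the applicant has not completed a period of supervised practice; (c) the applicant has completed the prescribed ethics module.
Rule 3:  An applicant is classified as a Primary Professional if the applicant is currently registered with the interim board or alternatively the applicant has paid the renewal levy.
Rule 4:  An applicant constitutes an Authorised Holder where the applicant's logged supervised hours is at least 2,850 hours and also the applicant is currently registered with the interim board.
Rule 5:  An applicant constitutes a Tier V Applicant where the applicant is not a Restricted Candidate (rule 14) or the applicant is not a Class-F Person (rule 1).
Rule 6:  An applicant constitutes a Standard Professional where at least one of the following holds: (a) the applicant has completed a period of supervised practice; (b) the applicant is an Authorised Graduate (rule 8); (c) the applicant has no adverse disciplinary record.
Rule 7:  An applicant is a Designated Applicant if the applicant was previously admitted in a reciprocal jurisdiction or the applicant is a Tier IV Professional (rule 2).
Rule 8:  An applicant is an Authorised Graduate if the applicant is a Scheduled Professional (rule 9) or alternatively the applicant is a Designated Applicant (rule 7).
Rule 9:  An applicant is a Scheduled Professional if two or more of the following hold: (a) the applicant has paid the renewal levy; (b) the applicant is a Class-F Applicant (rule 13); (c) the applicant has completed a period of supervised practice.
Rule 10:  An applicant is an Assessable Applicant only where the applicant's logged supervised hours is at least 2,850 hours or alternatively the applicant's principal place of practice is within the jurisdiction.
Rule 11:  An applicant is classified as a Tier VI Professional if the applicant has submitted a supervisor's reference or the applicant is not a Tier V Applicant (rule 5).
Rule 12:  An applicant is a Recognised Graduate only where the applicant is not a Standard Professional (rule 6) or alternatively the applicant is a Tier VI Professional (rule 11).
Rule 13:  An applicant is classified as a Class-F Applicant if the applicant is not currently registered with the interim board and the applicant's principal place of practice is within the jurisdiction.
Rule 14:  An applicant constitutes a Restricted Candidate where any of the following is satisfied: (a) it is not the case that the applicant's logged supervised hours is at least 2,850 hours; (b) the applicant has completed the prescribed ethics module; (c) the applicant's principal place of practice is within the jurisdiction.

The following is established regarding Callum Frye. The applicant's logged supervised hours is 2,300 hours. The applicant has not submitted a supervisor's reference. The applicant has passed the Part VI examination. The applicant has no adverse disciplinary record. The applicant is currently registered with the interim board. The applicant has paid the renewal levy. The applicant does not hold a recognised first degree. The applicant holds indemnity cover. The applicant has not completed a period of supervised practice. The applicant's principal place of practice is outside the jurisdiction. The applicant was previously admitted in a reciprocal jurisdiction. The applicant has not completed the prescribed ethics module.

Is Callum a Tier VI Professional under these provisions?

No

rule 14 — Restricted Candidate: [applicant's logged supervised hours: 2,300 hours ≥ 2,850 hours? no, so negated condition yes] OR [the applicant has completed the prescribed ethics module? no] OR [the applicant's principal place of practice is within the jurisdiction? no] → satisfied.
rule 1 — Class-F Person: [the applicant holds a recognised first degree? no] AND [the applicant is currently registered with the interim board? yes] AND [the applicant has not paid the renewal levy? no] → not satisfied.
rule 5 — Tier V Applicant: [not a Restricted Candidate (rule 14)? no] OR [not a Class-F Person (rule 1)? yes] → satisfied.
rule 11 — Tier VI Professional: [the applicant has submitted a supervisor's reference? no] OR [not a Tier V Applicant (rule 5)? no] → not satisfied.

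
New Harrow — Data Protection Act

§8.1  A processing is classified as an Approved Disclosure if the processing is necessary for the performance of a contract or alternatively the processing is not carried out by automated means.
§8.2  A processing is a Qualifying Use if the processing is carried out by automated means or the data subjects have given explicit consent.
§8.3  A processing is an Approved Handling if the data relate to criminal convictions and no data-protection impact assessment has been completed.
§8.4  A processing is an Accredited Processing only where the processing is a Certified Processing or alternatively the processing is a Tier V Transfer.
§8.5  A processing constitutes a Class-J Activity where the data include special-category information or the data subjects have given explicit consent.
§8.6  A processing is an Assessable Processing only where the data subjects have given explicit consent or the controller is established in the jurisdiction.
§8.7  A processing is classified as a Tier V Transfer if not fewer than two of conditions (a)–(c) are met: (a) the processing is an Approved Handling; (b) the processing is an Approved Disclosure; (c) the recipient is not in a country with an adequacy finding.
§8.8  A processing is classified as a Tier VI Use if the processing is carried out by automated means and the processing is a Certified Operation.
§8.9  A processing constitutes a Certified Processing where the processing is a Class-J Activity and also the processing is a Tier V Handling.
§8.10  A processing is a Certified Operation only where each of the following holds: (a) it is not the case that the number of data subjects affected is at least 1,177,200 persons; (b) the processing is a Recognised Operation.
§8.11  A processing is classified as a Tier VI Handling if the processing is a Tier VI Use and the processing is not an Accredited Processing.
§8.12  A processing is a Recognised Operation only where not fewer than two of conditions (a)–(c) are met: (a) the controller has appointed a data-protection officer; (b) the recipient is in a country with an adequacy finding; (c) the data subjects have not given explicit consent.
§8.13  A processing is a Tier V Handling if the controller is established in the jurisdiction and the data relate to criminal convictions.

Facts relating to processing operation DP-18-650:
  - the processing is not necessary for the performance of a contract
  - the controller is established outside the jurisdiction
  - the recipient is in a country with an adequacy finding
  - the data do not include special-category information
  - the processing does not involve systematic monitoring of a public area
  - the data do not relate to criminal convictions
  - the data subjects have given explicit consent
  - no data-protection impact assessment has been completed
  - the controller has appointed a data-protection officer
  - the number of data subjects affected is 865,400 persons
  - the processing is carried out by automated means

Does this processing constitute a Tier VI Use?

Yes

Under §8.12: the controller has appointed a data-protection officer? yes; the recipient is in a country with an adequacy finding? yes; the data subjects have not given explicit consent? no — 2 of 3 hold (need ≥2) → satisfied.
Under §8.10: number of data subjects affected: 865,400 persons ≥ 1,177,200 persons? no, so negated condition yes; and Recognised Operation (§8.12)? yes. So the processing is a Certified Operation.
Under §8.8: the processing is carried out by automated means? yes; and Certified Operation (§8.10)? yes. So the processing is a Tier VI Use.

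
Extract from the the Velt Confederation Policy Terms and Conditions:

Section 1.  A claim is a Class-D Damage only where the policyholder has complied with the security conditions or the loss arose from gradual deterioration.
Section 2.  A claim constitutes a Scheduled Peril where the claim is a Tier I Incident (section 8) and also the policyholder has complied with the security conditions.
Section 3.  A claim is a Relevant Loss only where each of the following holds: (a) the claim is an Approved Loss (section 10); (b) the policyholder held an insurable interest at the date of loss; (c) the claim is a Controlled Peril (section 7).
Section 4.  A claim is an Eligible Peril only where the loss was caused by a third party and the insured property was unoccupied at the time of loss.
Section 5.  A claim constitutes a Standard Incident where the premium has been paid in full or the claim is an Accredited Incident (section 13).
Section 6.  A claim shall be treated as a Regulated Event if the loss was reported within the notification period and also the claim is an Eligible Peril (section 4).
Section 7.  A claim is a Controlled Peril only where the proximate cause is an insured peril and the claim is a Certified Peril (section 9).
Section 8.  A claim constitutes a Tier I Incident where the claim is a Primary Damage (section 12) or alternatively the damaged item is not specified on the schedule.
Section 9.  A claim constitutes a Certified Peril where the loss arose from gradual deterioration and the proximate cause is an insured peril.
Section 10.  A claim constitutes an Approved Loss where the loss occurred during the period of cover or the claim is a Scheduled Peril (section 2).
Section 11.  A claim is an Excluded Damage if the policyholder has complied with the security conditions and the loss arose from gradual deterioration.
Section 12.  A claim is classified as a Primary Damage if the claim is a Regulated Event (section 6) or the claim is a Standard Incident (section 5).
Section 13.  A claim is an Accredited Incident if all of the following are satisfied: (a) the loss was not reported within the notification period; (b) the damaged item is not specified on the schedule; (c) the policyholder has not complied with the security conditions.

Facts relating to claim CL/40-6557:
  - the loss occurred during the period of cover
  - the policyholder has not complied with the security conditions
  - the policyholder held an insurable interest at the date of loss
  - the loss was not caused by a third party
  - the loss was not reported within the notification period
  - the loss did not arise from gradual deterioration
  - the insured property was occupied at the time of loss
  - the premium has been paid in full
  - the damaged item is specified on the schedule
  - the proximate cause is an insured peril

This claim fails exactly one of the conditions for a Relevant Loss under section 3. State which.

Controlled Peril

section 4 — Eligible Peril: [the loss was caused by a third party? no] AND [the insured property was unoccupied at the time of loss? no] → not satisfied.
section 6 — Regulated Event: [the loss was reported within the notification period? no] AND [Eligible Peril (section 4)? no] → not satisfied.
section 13 — Accredited Incident: [the loss was not reported within the notification period? yes] AND [the damaged item is not specified on the schedule? no] AND [the policyholder has not complied with the security conditions? yes] → not satisfied.
section 5 — Standard Incident: [the premium has been paid in full? yes] OR [Accredited Incident (section 13)? no] → satisfied.
section 12 — Primary Damage: [Regulated Event (section 6)? no] OR [Standard Incident (section 5)? yes] → satisfied.
section 8 — Tier I Incident: [Primary Damage (section 12)? yes] OR [the damaged item is not specified on the schedule? no] → satisfied.
section 2 — Scheduled Peril: [Tier I Incident (section 8)? yes] AND [the policyholder has complied with the security conditions? no] → not satisfied.
section 10 — Approved Loss: [the loss occurred during the period of cover? yes] OR [Scheduled Peril (section 2)? no] → satisfied.
section 9 — Certified Peril: [the loss arose from gradual deterioration? no] AND [the proximate cause is an insured peril? yes] → not satisfied.
section 7 — Controlled Peril: [the proximate cause is an insured peril? yes] AND [Certified Peril (section 9)? no] → not satisfied.
section 3 — Relevant Loss: [Approved Loss (section 10)? yes] AND [the policyholder held an insurable interest at the date of loss? yes] AND [Controlled Peril (section 7)? no] → not satisfied.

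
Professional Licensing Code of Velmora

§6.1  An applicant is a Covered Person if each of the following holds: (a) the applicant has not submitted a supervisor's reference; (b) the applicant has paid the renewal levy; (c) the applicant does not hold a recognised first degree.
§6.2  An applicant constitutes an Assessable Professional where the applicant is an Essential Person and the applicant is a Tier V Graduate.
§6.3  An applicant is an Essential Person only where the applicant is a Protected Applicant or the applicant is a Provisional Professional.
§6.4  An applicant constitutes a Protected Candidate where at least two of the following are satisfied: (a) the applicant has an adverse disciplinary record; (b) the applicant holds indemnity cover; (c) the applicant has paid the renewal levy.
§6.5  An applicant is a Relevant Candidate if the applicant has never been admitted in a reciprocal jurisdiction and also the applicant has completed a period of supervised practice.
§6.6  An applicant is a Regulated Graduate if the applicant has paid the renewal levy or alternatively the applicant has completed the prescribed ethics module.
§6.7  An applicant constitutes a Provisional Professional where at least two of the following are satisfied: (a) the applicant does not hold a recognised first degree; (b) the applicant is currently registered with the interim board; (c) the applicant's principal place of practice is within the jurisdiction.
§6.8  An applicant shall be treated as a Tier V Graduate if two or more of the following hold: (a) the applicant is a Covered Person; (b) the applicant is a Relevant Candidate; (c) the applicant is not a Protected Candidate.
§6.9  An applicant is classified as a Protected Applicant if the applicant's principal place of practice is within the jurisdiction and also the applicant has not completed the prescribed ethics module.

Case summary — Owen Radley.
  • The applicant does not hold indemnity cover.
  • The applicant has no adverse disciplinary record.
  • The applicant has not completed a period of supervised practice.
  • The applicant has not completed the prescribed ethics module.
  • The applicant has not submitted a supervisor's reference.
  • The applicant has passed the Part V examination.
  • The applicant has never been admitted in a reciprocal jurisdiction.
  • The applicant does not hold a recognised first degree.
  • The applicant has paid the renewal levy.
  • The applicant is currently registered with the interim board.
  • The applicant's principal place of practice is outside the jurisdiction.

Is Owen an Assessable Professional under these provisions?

§6.9 — Protected Applicant: [the applicant's principal place of practice is within the jurisdiction? no] AND [the applicant has not completed the prescribed ethics module? yes] → not satisfied.
§6.7 — Provisional Professional: the applicant does not hold a recognised first degree? yes; the applicant is currently registered with the interim board? yes; the applicant's principal place of practice is within the jurisdiction? no — 2 of 3 hold (need ≥2) → satisfied.
§6.3 — Essential Person: [Protected Applicant (§6.9)? no] OR [Provisional Professional (§6.7)? yes] → satisfied.
§6.1 — Covered Person: [the applicant has not submitted a supervisor's reference? yes] AND [the applicant has paid the renewal levy? yes] AND [the applicant does not hold a recognised first degree? yes] → satisfied.
§6.5 — Relevant Candidate: [the applicant has never been admitted in a reciprocal jurisdiction? yes] AND [the applicant has completed a period of supervised practice? no] → not satisfied.
§6.4 — Protected Candidate: the applicant has an adverse disciplinary record? no; the applicant holds indemnity cover? no; the applicant has paid the renewal levy? yes — 1 of 3 hold (need ≥2) → not satisfied.
§6.8 — Tier V Graduate: Covered Person (§6.1)? yes; Relevant Candidate (§6.5)? no; not a Protected Candidate (§6.4)? yes — 2 of 3 hold (need ≥2) → satisfied.
§6.2 — Assessable Professional: [Essential Person (§6.3)? yes] AND [Tier V Graduate (§6.8)? yes] → satisfied.

Yes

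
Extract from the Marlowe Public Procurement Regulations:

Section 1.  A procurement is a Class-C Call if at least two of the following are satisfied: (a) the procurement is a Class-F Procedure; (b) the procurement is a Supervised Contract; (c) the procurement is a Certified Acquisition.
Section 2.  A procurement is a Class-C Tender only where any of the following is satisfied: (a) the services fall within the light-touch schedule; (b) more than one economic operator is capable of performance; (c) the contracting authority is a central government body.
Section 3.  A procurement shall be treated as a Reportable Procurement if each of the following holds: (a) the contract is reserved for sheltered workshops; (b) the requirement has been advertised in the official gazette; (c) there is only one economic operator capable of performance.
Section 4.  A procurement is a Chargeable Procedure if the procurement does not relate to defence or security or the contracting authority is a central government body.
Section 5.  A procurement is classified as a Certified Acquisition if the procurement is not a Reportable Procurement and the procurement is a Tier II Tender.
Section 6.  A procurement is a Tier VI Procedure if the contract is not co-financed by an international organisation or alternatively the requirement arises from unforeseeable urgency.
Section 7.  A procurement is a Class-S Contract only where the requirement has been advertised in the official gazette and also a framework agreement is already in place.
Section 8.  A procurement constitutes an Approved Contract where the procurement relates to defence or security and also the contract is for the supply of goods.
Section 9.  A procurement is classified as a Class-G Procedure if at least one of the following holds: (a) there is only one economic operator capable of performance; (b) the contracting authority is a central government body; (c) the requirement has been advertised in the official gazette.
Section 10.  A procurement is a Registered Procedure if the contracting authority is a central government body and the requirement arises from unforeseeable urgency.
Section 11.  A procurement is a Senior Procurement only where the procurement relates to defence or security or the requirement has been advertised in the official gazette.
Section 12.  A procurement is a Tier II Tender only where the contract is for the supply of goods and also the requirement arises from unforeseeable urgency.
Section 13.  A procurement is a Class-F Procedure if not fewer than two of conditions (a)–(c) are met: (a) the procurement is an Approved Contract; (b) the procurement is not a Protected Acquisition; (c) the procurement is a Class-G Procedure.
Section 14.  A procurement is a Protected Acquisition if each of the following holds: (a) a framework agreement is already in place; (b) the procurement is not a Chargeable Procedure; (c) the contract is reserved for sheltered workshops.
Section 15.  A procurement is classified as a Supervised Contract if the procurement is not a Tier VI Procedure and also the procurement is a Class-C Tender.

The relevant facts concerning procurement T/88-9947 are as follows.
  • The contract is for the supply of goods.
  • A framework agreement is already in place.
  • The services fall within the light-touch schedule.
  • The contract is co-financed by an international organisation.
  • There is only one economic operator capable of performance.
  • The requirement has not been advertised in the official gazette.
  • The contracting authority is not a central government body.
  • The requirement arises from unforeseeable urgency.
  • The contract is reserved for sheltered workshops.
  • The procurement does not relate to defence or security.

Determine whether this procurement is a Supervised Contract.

No

section 6 — Tier VI Procedure: [the contract is not co-financed by an international organisation? no] OR [the requirement arises from unforeseeable urgency? yes] → satisfied.
section 2 — Class-C Tender: [the services fall within the light-touch schedule? yes] OR [more than one economic operator is capable of performance? no] OR [the contracting authority is a central government body? no] → satisfied.
section 15 — Supervised Contract: [not a Tier VI Procedure (section 6)? no] AND [Class-C Tender (section 2)? yes] → not satisfied.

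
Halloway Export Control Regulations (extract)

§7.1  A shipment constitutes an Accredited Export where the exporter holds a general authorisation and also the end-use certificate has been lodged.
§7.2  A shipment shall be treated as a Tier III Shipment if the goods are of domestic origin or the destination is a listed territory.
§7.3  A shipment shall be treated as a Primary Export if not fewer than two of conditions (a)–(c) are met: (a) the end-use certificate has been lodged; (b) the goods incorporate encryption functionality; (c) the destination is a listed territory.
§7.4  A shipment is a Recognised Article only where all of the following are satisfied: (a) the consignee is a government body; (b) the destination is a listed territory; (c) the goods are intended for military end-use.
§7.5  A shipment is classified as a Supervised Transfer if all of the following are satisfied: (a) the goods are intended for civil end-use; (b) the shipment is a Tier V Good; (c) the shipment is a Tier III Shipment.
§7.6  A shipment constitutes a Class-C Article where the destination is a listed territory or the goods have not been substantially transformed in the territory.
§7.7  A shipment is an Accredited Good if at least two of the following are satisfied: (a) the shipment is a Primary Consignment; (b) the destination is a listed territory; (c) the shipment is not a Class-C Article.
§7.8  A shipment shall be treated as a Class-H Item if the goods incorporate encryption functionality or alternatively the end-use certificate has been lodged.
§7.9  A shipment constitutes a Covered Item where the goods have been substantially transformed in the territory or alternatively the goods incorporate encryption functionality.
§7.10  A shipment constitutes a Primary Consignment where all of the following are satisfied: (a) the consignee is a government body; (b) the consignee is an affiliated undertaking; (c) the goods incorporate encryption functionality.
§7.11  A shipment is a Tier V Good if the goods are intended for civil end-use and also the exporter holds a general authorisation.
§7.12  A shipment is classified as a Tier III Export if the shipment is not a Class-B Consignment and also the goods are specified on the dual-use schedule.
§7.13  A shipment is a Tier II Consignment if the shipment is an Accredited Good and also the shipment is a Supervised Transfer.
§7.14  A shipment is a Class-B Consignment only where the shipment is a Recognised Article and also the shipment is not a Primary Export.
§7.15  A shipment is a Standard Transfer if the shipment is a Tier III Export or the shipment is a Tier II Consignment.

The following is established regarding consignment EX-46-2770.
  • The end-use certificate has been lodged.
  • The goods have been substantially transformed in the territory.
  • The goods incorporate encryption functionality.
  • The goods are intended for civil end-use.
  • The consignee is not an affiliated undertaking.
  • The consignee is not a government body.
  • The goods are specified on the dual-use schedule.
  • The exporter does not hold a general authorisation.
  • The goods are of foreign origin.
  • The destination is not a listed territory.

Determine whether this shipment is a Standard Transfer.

Yes

§7.4 — Recognised Article: [the consignee is a government body? no] AND [the destination is a listed territory? no] AND [the goods are intended for military end-use? no] → not satisfied.
§7.3 — Primary Export: the end-use certificate has been lodged? yes; the goods incorporate encryption functionality? yes; the destination is a listed territory? no — 2 of 3 hold (need ≥2) → satisfied.
§7.14 — Class-B Consignment: [Recognised Article (§7.4)? no] AND [not a Primary Export (§7.3)? no] → not satisfied.
§7.12 — Tier III Export: [not a Class-B Consignment (§7.14)? yes] AND [the goods are specified on the dual-use schedule? yes] → satisfied.
§7.10 — Primary Consignment: [the consignee is a government body? no] AND [the consignee is an affiliated undertaking? no] AND [the goods incorporate encryption functionality? yes] → not satisfied.
§7.6 — Class-C Article: [the destination is a listed territory? no] OR [the goods have not been substantially transformed in the territory? no] → not satisfied.
§7.7 — Accredited Good: Primary Consignment (§7.10)? no; the destination is a listed territory? no; not a Class-C Article (§7.6)? yes — 1 of 3 hold (need ≥2) → not satisfied.
§7.11 — Tier V Good: [the goods are intended for civil end-use? yes] AND [the exporter holds a general authorisation? no] → not satisfied.
§7.2 — Tier III Shipment: [the goods are of domestic origin? no] OR [the destination is a listed territory? no] → not satisfied.
§7.5 — Supervised Transfer: [the goods are intended for civil end-use? yes] AND [Tier V Good (§7.11)? no] AND [Tier III Shipment (§7.2)? no] → not satisfied.
§7.13 — Tier II Consignment: [Accredited Good (§7.7)? no] AND [Supervised Transfer (§7.5)? no] → not satisfied.
§7.15 — Standard Transfer: [Tier III Export (§7.12)? yes] OR [Tier II Consignment (§7.13)? no] → satisfied.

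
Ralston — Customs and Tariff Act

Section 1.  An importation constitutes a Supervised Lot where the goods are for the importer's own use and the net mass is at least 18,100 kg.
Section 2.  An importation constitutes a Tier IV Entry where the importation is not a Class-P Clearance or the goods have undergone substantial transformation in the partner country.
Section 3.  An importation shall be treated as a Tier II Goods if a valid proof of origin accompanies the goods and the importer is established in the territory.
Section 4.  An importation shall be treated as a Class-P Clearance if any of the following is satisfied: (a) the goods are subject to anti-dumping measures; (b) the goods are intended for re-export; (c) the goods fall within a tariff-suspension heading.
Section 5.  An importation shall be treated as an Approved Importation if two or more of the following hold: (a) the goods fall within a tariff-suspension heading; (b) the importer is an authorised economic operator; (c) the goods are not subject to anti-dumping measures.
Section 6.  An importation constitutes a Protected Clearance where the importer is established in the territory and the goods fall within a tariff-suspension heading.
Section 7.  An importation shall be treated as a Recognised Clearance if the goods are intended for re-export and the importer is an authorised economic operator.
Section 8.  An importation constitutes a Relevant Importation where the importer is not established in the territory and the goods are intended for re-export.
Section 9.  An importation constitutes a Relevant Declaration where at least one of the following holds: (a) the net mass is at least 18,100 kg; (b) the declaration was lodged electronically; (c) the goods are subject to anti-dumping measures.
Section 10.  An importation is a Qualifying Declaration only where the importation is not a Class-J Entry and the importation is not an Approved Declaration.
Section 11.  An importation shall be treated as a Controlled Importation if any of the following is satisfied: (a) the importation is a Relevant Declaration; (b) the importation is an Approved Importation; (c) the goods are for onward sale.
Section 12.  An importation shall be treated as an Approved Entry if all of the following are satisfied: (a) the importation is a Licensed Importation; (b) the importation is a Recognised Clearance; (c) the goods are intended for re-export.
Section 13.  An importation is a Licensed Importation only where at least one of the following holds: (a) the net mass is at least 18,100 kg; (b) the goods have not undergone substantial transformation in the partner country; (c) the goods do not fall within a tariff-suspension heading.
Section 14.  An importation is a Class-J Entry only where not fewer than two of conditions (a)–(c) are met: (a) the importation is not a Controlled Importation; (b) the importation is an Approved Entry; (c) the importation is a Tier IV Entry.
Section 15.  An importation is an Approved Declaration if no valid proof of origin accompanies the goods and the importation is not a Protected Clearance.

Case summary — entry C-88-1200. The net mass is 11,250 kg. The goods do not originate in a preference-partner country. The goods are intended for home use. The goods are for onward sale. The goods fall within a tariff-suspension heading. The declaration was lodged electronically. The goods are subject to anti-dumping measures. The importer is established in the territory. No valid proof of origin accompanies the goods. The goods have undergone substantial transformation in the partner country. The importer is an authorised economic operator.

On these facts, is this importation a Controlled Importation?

Yes

section 9 — Relevant Declaration: [net mass: 11,250 kg ≥ 18,100 kg? no] OR [the declaration was lodged electronically? yes] OR [the goods are subject to anti-dumping measures? yes] → satisfied.
section 5 — Approved Importation: the goods fall within a tariff-suspension heading? yes; the importer is an authorised economic operator? yes; the goods are not subject to anti-dumping measures? no — 2 of 3 hold (need ≥2) → satisfied.
section 11 — Controlled Importation: [Relevant Declaration (section 9)? yes] OR [Approved Importation (section 5)? yes] OR [the goods are for onward sale? yes] → satisfied.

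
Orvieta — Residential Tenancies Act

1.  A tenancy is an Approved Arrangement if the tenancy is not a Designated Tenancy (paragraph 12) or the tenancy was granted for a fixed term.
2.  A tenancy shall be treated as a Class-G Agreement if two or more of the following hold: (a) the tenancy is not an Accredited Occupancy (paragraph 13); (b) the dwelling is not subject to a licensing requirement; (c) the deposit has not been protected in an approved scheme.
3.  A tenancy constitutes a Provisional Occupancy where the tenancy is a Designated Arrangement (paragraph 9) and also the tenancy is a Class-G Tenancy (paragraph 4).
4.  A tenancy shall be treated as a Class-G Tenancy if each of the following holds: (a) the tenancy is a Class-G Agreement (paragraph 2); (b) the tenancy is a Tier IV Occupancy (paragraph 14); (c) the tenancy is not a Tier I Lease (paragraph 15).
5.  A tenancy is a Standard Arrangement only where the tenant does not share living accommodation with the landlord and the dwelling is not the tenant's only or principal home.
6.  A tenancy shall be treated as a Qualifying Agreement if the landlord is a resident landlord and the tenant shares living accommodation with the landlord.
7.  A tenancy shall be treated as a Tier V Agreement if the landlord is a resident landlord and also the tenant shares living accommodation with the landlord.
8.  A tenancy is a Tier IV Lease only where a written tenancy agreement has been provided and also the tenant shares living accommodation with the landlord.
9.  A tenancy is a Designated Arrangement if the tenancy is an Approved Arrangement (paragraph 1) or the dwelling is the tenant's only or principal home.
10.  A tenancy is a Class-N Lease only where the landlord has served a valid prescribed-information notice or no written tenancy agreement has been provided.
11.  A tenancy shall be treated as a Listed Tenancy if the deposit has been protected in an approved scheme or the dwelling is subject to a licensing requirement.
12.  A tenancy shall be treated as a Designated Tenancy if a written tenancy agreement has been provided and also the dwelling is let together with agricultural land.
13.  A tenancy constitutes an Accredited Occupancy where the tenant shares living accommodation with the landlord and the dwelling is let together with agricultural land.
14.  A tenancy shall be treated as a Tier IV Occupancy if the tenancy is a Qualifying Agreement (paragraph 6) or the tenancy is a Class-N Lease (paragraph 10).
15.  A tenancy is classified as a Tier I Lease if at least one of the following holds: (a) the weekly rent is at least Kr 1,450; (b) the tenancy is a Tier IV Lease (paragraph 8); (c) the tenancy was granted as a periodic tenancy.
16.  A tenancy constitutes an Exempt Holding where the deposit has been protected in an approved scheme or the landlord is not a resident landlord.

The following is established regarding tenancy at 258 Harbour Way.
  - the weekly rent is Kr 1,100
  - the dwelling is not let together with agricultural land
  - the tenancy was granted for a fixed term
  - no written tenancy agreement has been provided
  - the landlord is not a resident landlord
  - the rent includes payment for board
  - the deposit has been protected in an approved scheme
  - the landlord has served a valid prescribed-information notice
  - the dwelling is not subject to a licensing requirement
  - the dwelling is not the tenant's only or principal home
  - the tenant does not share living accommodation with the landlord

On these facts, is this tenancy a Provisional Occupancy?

Yes

paragraph 12 — Designated Tenancy: [a written tenancy agreement has been provided? no] AND [the dwelling is let together with agricultural land? no] → not satisfied.
paragraph 1 — Approved Arrangement: [not a Designated Tenancy (paragraph 12)? yes] OR [the tenancy was granted for a fixed term? yes] → satisfied.
paragraph 9 — Designated Arrangement: [Approved Arrangement (paragraph 1)? yes] OR [the dwelling is the tenant's only or principal home? no] → satisfied.
paragraph 13 — Accredited Occupancy: [the tenant shares living accommodation with the landlord? no] AND [the dwelling is let together with agricultural land? no] → not satisfied.
paragraph 2 — Class-G Agreement: not an Accredited Occupancy (paragraph 13)? yes; the dwelling is not subject to a licensing requirement? yes; the deposit has not been protected in an approved scheme? no — 2 of 3 hold (need ≥2) → satisfied.
paragraph 6 — Qualifying Agreement: [the landlord is a resident landlord? no] AND [the tenant shares living accommodation with the landlord? no] → not satisfied.
paragraph 10 — Class-N Lease: [the landlord has served a valid prescribed-information notice? yes] OR [no written tenancy agreement has been provided? yes] → satisfied.
paragraph 14 — Tier IV Occupancy: [Qualifying Agreement (paragraph 6)? no] OR [Class-N Lease (paragraph 10)? yes] → satisfied.
paragraph 8 — Tier IV Lease: [a written tenancy agreement has been provided? no] AND [the tenant shares living accommodation with the landlord? no] → not satisfied.
paragraph 15 — Tier I Lease: [weekly rent: Kr 1,100 ≥ Kr 1,450? no] OR [Tier IV Lease (paragraph 8)? no] OR [the tenancy was granted as a periodic tenancy? no] → not satisfied.
paragraph 4 — Class-G Tenancy: [Class-G Agreement (paragraph 2)? yes] AND [Tier IV Occupancy (paragraph 14)? yes] AND [not a Tier I Lease (paragraph 15)? yes] → satisfied.
paragraph 3 — Provisional Occupancy: [Designated Arrangement (paragraph 9)? yes] AND [Class-G Tenancy (paragraph 4)? yes] → satisfied.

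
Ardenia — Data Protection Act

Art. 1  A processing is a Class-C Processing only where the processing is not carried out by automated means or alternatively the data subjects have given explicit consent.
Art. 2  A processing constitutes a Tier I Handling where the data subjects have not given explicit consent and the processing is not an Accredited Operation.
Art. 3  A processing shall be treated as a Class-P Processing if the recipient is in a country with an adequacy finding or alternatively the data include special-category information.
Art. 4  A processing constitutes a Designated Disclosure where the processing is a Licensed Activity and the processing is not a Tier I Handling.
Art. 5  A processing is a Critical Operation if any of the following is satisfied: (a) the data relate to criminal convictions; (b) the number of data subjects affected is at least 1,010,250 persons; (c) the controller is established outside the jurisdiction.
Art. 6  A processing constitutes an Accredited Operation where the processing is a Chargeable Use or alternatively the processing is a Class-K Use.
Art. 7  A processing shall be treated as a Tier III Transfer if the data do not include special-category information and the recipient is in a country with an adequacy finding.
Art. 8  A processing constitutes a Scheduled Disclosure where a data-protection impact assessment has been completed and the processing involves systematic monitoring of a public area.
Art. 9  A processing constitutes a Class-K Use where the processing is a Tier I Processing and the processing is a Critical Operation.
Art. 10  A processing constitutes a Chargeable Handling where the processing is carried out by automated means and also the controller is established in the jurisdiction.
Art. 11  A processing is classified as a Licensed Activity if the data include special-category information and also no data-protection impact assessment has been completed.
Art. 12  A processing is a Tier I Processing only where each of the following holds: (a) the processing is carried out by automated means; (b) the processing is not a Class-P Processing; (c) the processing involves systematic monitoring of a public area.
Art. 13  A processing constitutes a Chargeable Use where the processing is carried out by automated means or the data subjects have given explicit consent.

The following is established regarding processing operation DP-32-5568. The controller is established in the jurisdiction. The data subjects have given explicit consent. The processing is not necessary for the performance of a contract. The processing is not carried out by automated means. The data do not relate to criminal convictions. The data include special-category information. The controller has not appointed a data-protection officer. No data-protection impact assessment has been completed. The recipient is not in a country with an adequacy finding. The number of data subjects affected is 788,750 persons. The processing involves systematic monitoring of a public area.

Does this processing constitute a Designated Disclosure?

Yes

article 11 — Licensed Activity: [the data include special-category information? yes] AND [no data-protection impact assessment has been completed? yes] → satisfied.
article 13 — Chargeable Use: [the processing is carried out by automated means? no] OR [the data subjects have given explicit consent? yes] → satisfied.
article 3 — Class-P Processing: [the recipient is in a country with an adequacy finding? no] OR [the data include special-category information? yes] → satisfied.
article 12 — Tier I Processing: [the processing is carried out by automated means? no] AND [not a Class-P Processing (article 3)? no] AND [the processing involves systematic monitoring of a public area? yes] → not satisfied.
article 5 — Critical Operation: [the data relate to criminal convictions? no] OR [number of data subjects affected: 788,750 persons ≥ 1,010,250 persons? no] OR [the controller is established outside the jurisdiction? no] → not satisfied.
article 9 — Class-K Use: [Tier I Processing (article 12)? no] AND [Critical Operation (article 5)? no] → not satisfied.
article 6 — Accredited Operation: [Chargeable Use (article 13)? yes] OR [Class-K Use (article 9)? no] → satisfied.
article 2 — Tier I Handling: [the data subjects have not given explicit consent? no] AND [not an Accredited Operation (article 6)? no] → not satisfied.
article 4 — Designated Disclosure: [Licensed Activity (article 11)? yes] AND [not a Tier I Handling (article 2)? yes] → satisfied.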